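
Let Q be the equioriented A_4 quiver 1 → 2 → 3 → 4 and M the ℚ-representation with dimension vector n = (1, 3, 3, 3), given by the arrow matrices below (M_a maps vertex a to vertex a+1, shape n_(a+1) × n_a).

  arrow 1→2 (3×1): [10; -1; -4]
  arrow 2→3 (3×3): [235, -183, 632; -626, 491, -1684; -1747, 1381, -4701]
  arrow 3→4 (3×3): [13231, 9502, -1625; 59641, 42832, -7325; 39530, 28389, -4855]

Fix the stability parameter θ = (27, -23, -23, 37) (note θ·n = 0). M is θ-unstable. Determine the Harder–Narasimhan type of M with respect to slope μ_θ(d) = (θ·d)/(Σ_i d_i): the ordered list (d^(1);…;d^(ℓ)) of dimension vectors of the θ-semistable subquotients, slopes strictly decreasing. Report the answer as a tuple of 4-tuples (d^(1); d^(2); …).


Barcode: M ≅ I[1,3], I[2,4]^2, I[4,4]. HN layers by μ_θ (3 steps, strictly decreasing):
  μ^(1)=37; μ^(2)=-19/3; μ^(3)=-23

((0, 0, 0, 3); (1, 1, 1, 0); (0, 2, 2, 0))


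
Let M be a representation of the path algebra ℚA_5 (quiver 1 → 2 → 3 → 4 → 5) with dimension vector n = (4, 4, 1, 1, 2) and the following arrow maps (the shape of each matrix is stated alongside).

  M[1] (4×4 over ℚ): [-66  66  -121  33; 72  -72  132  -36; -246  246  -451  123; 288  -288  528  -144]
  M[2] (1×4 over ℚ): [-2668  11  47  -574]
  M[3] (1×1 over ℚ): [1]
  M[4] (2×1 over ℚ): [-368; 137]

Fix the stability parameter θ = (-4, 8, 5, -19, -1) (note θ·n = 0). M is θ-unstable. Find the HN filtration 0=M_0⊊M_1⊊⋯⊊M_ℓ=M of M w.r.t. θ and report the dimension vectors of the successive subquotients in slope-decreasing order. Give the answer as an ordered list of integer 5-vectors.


Interval decomposition of M: I[1,1]^3, I[1,5], I[2,2]^3, I[5,5].
HN type (ℓ=4): μ^(1)=8; μ^(2)=-1; μ^(3)=-2; μ^(4)=-4

((0, 3, 0, 0, 0); (0, 0, 0, 0, 2); (0, 1, 1, 1, 0); (4, 0, 0, 0, 0))


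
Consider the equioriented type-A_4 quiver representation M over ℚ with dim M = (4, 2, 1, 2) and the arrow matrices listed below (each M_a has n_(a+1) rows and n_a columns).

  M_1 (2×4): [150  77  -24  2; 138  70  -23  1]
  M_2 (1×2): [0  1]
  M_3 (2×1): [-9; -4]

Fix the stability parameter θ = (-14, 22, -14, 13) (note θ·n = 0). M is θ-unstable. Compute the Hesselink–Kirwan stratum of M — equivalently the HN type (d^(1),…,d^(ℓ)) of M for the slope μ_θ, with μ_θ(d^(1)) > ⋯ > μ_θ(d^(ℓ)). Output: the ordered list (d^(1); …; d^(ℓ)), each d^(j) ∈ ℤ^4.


Interval decomposition of M: I[1,1]^2, I[1,2], I[1,4], I[4,4].
HN type (ℓ=4): μ^(1)=22; μ^(2)=13; μ^(3)=4; μ^(4)=-14

((0, 1, 0, 0); (0, 0, 0, 2); (0, 1, 1, 0); (4, 0, 0, 0))


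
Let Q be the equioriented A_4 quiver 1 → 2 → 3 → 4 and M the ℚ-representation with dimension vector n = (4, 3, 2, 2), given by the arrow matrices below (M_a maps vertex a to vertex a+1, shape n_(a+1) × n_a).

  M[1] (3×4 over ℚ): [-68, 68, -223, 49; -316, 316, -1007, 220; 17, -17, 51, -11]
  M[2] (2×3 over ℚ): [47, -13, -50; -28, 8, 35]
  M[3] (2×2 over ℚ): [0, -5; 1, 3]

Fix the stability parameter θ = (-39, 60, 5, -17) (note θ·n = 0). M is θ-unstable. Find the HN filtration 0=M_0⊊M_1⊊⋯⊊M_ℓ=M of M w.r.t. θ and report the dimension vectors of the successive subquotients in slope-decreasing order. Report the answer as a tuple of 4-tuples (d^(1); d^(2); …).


Interval decomposition of M: I[1,1], I[1,2], I[1,4]^2.
HN type (ℓ=3): μ^(1)=60; μ^(2)=16; μ^(3)=-39

((0, 1, 0, 0); (0, 2, 2, 2); (4, 0, 0, 0))


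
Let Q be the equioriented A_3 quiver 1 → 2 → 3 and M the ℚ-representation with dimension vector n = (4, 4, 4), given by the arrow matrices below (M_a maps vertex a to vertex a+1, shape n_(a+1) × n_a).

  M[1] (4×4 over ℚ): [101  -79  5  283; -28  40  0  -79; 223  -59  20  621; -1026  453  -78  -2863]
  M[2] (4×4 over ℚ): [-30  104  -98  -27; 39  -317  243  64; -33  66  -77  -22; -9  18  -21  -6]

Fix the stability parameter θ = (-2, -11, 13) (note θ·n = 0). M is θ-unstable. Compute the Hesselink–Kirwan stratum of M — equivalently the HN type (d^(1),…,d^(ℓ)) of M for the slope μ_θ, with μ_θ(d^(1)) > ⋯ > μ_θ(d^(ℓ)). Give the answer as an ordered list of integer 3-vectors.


Barcode: M ≅ I[1,2], I[1,3]^3, I[3,3]. HN layers by μ_θ (2 steps, strictly decreasing):
  μ^(1)=13; μ^(2)=-13/2

((0, 0, 4); (4, 4, 0))


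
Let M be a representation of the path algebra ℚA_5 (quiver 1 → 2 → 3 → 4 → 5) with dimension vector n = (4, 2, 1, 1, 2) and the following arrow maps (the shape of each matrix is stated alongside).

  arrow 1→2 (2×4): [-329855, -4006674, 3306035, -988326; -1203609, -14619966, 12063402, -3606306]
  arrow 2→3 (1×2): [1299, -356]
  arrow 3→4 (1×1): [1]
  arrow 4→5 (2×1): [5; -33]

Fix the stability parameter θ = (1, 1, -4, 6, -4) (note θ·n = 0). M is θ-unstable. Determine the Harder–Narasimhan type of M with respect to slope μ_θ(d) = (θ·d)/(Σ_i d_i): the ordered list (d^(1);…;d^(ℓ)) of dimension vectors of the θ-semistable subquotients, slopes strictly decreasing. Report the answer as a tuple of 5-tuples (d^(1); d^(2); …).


Via rank(M_{q-1}∘⋯∘M_p): M ≅ I[1,1]^2, I[1,2], I[1,5], I[5,5].
μ_θ-semistable layers: μ^(1)=1; μ^(2)=-2/3; μ^(3)=-4

((3, 1, 0, 1, 1); (1, 1, 1, 0, 0); (0, 0, 0, 0, 1))


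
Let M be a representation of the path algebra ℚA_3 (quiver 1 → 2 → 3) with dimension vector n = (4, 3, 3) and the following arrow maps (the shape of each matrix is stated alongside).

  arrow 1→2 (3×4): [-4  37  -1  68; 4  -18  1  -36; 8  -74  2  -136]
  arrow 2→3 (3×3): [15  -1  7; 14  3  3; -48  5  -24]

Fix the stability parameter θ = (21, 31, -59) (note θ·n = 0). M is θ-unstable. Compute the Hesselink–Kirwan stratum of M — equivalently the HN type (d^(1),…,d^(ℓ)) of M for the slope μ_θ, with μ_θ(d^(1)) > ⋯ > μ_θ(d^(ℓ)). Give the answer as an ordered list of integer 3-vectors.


Barcode: M ≅ I[1,1]^2, I[1,3]^2, I[2,3]. HN layers by μ_θ (3 steps, strictly decreasing):
  μ^(1)=21; μ^(2)=-7/3; μ^(3)=-14

((2, 0, 0); (2, 2, 2); (0, 1, 1))


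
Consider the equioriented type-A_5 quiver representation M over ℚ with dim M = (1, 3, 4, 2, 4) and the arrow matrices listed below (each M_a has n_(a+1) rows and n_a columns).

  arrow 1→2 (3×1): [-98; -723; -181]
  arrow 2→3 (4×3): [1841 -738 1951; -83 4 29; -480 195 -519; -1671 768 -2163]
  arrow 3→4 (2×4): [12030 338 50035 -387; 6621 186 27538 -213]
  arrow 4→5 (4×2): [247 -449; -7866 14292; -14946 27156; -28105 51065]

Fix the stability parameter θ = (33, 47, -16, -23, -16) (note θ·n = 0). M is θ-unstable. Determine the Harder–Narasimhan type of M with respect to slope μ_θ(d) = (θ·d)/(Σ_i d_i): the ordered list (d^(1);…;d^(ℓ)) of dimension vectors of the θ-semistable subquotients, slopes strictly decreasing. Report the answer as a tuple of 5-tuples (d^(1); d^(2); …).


Barcode: M ≅ I[1,5], I[2,2], I[2,5], I[3,3]^2, I[5,5]^2. HN layers by μ_θ (4 steps, strictly decreasing):
  μ^(1)=47; μ^(2)=5; μ^(3)=-2; μ^(4)=-16

((0, 1, 0, 0, 0); (1, 1, 1, 1, 1); (0, 1, 1, 1, 1); (0, 0, 2, 0, 2))


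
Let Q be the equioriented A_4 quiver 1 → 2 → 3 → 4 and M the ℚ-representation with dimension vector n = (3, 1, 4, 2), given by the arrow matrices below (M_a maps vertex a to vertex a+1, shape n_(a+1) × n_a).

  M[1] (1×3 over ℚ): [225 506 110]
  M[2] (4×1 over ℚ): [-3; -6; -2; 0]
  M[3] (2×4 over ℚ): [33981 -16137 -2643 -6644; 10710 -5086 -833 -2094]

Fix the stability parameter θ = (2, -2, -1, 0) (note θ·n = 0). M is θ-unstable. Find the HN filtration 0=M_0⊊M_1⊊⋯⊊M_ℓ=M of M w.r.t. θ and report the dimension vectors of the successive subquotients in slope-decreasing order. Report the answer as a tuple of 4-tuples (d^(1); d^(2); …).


Via rank(M_{q-1}∘⋯∘M_p): M ≅ I[1,1]^2, I[1,4], I[3,3]^2, I[3,4].
μ_θ-semistable layers: μ^(1)=2; μ^(2)=0; μ^(3)=-1/3; μ^(4)=-1

((2, 0, 0, 0); (0, 0, 0, 2); (1, 1, 1, 0); (0, 0, 3, 0))


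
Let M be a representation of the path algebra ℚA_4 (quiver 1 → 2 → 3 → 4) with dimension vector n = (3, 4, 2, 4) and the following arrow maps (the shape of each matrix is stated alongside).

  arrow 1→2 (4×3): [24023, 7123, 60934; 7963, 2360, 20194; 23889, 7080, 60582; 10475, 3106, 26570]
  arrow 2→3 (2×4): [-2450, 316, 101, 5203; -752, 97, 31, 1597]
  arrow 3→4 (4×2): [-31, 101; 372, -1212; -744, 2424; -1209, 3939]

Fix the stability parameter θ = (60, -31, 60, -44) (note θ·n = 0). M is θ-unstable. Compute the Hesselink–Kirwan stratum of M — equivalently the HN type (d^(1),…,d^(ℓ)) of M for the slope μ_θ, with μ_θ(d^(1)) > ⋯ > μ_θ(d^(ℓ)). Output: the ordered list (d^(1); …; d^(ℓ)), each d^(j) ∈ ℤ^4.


Barcode: M ≅ I[1,1], I[1,2], I[1,4], I[2,2], I[2,3], I[4,4]^3. HN layers by μ_θ (5 steps, strictly decreasing):
  μ^(1)=60; μ^(2)=29/2; μ^(3)=45/4; μ^(4)=-31; μ^(5)=-44

((1, 0, 1, 0); (1, 1, 0, 0); (1, 1, 1, 1); (0, 2, 0, 0); (0, 0, 0, 3))


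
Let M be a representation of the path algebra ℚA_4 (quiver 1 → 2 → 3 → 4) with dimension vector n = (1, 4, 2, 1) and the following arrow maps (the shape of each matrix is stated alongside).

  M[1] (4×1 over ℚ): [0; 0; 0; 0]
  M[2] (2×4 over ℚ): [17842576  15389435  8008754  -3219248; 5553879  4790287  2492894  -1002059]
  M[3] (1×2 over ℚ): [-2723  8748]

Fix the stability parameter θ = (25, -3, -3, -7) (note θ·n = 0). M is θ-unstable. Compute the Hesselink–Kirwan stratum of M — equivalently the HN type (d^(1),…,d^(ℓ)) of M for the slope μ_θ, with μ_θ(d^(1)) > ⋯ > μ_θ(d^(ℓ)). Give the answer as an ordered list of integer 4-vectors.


Barcode: M ≅ I[1,1], I[2,2]^2, I[2,3], I[2,4]. HN layers by μ_θ (3 steps, strictly decreasing):
  μ^(1)=25; μ^(2)=-3; μ^(3)=-13/3

((1, 0, 0, 0); (0, 3, 1, 0); (0, 1, 1, 1))


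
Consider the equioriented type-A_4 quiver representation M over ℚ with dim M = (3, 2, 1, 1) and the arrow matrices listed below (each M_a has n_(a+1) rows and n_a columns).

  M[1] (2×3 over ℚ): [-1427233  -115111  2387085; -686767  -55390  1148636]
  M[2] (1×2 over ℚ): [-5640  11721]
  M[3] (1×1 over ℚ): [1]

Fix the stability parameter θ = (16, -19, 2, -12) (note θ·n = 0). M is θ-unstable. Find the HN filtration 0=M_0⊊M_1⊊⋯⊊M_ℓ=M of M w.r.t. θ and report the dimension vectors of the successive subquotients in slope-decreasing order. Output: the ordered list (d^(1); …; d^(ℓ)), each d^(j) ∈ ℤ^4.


Interval decomposition of M: I[1,1], I[1,2], I[1,4].
HN type (ℓ=3): μ^(1)=16; μ^(2)=-3/2; μ^(3)=-13/4

((1, 0, 0, 0); (1, 1, 0, 0); (1, 1, 1, 1))


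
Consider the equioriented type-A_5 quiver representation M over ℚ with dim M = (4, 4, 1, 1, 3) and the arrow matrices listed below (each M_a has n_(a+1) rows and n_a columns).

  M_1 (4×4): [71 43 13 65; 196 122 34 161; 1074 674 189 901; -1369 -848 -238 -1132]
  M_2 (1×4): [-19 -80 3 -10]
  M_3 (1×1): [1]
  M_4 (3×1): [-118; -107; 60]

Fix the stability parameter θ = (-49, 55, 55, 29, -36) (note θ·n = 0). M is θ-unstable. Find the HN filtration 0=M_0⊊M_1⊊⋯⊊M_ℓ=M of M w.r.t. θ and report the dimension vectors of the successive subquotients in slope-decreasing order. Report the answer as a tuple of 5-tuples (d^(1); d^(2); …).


Via rank(M_{q-1}∘⋯∘M_p): M ≅ I[1,2]^3, I[1,5], I[5,5]^2.
μ_θ-semistable layers: μ^(1)=55; μ^(2)=103/4; μ^(3)=-36; μ^(4)=-49

((0, 3, 0, 0, 0); (0, 1, 1, 1, 1); (0, 0, 0, 0, 2); (4, 0, 0, 0, 0))


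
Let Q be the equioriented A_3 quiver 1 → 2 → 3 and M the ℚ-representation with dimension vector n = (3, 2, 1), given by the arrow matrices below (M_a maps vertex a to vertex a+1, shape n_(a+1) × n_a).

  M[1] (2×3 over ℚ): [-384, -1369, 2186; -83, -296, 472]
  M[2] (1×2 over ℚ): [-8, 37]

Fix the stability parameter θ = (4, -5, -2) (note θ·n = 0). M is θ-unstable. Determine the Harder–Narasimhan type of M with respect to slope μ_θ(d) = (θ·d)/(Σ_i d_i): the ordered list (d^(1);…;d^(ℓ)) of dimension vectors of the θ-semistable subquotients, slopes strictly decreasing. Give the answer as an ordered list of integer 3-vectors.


Interval decomposition of M: I[1,1], I[1,2], I[1,3].
HN type (ℓ=3): μ^(1)=4; μ^(2)=-1/2; μ^(3)=-1

((1, 0, 0); (1, 1, 0); (1, 1, 1))


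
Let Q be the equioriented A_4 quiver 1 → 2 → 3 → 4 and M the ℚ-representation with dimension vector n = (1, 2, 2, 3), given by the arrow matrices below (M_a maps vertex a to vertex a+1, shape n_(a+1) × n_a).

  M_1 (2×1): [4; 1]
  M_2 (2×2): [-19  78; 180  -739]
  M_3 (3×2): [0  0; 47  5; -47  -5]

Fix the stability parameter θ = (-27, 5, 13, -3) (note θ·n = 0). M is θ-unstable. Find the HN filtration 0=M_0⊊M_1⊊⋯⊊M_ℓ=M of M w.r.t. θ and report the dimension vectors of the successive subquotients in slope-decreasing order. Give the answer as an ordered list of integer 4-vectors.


Barcode: M ≅ I[1,4], I[2,3], I[4,4]^2. HN layers by μ_θ (4 steps, strictly decreasing):
  μ^(1)=13; μ^(2)=5; μ^(3)=-3; μ^(4)=-27

((0, 0, 1, 0); (0, 2, 1, 1); (0, 0, 0, 2); (1, 0, 0, 0))


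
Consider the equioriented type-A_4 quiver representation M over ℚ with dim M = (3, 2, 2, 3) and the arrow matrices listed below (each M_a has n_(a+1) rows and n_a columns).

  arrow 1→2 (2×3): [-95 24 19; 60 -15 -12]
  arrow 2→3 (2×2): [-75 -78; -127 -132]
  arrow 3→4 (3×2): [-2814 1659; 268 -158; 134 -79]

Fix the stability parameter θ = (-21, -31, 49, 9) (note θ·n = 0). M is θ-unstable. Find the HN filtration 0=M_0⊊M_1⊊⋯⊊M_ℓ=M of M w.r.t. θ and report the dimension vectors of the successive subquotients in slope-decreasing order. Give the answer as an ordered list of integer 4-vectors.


Interval decomposition of M: I[1,1], I[1,3], I[1,4], I[4,4]^2.
HN type (ℓ=5): μ^(1)=49; μ^(2)=29; μ^(3)=9; μ^(4)=-21; μ^(5)=-26

((0, 0, 1, 0); (0, 0, 1, 1); (0, 0, 0, 2); (1, 0, 0, 0); (2, 2, 0, 0))


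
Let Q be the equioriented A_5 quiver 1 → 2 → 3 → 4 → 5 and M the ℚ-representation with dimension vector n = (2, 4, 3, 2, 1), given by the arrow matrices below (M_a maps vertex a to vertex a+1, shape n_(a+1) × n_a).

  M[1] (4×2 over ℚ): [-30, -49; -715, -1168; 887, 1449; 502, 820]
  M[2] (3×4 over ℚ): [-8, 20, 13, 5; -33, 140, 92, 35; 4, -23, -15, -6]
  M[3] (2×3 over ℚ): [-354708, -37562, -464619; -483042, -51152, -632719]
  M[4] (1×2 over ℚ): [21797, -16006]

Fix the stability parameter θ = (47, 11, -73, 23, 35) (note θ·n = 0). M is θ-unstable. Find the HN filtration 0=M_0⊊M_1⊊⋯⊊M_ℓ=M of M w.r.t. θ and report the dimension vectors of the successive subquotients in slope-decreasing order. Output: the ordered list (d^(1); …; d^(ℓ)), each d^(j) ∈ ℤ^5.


Interval decomposition of M: I[1,4], I[1,5], I[2,2], I[2,3].
HN type (ℓ=5): μ^(1)=35; μ^(2)=23; μ^(3)=11; μ^(4)=-5; μ^(5)=-31

((0, 0, 0, 0, 1); (0, 0, 0, 2, 0); (0, 1, 0, 0, 0); (2, 2, 2, 0, 0); (0, 1, 1, 0, 0))


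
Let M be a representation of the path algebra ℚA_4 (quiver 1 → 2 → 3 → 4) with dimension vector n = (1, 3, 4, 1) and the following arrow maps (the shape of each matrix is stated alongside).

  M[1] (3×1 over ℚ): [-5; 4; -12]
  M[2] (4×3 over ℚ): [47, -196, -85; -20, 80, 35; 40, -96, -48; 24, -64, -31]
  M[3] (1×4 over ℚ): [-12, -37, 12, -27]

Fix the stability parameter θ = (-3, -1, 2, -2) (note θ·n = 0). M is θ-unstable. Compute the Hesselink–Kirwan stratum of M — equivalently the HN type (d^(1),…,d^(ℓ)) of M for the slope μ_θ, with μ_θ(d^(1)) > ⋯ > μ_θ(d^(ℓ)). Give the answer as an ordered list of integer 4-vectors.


Interval decomposition of M: I[1,3], I[2,2], I[2,4], I[3,3]^2.
HN type (ℓ=4): μ^(1)=2; μ^(2)=0; μ^(3)=-1; μ^(4)=-3

((0, 0, 3, 0); (0, 0, 1, 1); (0, 3, 0, 0); (1, 0, 0, 0))


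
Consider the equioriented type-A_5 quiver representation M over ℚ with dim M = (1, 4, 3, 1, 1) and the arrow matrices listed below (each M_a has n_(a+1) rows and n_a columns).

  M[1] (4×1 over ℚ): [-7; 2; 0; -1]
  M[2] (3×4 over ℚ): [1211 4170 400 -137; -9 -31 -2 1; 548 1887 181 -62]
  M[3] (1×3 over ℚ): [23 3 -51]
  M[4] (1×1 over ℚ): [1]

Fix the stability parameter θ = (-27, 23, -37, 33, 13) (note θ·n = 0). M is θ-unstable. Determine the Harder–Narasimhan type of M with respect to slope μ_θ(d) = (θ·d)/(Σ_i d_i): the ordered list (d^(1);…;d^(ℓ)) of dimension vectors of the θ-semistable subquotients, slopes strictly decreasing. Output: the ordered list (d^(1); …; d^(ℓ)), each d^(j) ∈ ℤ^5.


Via rank(M_{q-1}∘⋯∘M_p): M ≅ I[1,2], I[2,3]^2, I[2,5].
μ_θ-semistable layers: μ^(1)=23; μ^(2)=-7; μ^(3)=-27

((0, 1, 0, 1, 1); (0, 3, 3, 0, 0); (1, 0, 0, 0, 0))


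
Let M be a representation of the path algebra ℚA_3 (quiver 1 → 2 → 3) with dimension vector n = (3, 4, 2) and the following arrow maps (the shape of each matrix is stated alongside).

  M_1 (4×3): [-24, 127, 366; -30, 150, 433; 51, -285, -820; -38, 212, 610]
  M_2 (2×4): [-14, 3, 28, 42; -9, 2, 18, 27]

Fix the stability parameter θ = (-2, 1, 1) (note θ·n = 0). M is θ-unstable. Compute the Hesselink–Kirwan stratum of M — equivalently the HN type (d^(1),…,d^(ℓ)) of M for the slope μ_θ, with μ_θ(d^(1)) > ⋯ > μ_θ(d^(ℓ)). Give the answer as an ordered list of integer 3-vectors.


Via rank(M_{q-1}∘⋯∘M_p): M ≅ I[1,2], I[1,3]^2, I[2,2].
μ_θ-semistable layers: μ^(1)=1; μ^(2)=-2

((0, 4, 2); (3, 0, 0))


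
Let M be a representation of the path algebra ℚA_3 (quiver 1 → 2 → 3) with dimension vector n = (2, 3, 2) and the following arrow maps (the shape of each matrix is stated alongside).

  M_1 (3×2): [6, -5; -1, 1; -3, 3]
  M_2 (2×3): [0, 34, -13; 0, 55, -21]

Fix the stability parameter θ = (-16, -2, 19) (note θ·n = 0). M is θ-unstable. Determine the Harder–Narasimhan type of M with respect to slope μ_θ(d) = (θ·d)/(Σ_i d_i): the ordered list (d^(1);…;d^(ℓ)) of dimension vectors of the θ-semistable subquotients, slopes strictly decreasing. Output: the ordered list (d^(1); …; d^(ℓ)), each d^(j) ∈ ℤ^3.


Interval decomposition of M: I[1,2], I[1,3], I[2,3].
HN type (ℓ=3): μ^(1)=19; μ^(2)=-2; μ^(3)=-16

((0, 0, 2); (0, 3, 0); (2, 0, 0))


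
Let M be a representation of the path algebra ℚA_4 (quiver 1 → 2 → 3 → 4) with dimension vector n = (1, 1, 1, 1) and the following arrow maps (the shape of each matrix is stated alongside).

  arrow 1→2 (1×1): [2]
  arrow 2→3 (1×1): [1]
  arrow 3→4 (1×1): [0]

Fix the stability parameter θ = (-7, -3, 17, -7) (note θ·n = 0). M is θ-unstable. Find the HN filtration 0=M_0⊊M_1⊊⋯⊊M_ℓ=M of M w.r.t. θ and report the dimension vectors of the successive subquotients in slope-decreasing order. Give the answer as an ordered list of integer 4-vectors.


Barcode: M ≅ I[1,3], I[4,4]. HN layers by μ_θ (3 steps, strictly decreasing):
  μ^(1)=17; μ^(2)=-3; μ^(3)=-7

((0, 0, 1, 0); (0, 1, 0, 0); (1, 0, 0, 1))


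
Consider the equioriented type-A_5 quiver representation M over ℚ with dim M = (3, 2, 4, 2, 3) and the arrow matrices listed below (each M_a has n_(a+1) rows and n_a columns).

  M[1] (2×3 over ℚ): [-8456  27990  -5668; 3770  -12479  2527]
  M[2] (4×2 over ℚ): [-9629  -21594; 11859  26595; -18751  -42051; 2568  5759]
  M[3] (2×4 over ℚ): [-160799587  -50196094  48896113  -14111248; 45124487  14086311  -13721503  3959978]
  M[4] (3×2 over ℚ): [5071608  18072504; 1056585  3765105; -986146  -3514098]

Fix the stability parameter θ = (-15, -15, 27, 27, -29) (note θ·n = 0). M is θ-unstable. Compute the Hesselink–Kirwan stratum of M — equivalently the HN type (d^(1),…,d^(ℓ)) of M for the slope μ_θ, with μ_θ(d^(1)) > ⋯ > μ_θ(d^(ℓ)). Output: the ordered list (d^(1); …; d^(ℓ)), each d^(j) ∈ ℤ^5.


Interval decomposition of M: I[1,1], I[1,4], I[1,5], I[3,3]^2, I[5,5]^2.
HN type (ℓ=4): μ^(1)=27; μ^(2)=25/3; μ^(3)=-15; μ^(4)=-29

((0, 0, 3, 1, 0); (0, 0, 1, 1, 1); (3, 2, 0, 0, 0); (0, 0, 0, 0, 2))


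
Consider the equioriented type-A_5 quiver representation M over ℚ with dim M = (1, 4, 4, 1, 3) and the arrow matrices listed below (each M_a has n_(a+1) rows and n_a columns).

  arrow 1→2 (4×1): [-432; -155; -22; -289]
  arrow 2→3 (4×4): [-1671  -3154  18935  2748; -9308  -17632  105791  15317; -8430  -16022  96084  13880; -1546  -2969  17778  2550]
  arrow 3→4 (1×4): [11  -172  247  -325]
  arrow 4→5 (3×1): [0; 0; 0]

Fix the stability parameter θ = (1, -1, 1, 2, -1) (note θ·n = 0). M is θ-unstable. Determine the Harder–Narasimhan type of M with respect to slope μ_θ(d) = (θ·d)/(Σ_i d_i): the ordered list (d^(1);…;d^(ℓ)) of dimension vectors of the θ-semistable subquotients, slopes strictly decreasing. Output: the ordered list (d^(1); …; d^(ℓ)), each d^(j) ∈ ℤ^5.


Interval decomposition of M: I[1,4], I[2,3]^3, I[5,5]^3.
HN type (ℓ=4): μ^(1)=2; μ^(2)=1; μ^(3)=0; μ^(4)=-1

((0, 0, 0, 1, 0); (0, 0, 4, 0, 0); (1, 1, 0, 0, 0); (0, 3, 0, 0, 3))


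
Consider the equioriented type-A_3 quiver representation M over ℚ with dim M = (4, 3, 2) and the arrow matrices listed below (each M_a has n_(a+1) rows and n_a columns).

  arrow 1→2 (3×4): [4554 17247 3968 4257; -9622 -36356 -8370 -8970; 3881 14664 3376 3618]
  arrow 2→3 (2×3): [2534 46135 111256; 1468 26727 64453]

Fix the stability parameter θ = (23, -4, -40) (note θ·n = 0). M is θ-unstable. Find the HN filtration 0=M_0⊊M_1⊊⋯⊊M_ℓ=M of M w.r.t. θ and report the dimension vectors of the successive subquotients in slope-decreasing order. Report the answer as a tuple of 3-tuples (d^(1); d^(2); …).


Interval decomposition of M: I[1,1], I[1,2], I[1,3]^2.
HN type (ℓ=3): μ^(1)=23; μ^(2)=19/2; μ^(3)=-7

((1, 0, 0); (1, 1, 0); (2, 2, 2))


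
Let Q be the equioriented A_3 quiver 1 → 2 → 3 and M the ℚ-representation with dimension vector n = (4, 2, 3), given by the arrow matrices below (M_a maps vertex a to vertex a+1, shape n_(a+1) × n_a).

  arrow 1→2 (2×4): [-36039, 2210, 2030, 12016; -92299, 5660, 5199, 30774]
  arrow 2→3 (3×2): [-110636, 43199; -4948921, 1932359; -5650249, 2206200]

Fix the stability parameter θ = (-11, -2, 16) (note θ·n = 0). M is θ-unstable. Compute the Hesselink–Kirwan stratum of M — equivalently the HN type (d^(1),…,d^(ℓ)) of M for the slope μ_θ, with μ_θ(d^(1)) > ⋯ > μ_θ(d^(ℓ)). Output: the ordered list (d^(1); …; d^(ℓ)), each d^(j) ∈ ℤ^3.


Interval decomposition of M: I[1,1]^2, I[1,3]^2, I[3,3].
HN type (ℓ=3): μ^(1)=16; μ^(2)=-2; μ^(3)=-11

((0, 0, 3); (0, 2, 0); (4, 0, 0))


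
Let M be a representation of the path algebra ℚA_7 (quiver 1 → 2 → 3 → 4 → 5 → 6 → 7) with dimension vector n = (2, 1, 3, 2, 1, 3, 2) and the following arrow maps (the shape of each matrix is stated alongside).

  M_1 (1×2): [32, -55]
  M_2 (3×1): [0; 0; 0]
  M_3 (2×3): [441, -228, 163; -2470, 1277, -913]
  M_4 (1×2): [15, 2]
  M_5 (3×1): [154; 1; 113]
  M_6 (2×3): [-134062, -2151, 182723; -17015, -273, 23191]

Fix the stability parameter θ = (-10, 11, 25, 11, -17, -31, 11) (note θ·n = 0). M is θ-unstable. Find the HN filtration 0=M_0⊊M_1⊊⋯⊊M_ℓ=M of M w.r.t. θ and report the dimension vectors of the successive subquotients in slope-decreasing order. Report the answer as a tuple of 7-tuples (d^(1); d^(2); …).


Via rank(M_{q-1}∘⋯∘M_p): M ≅ I[1,1], I[1,2], I[3,3], I[3,4], I[3,6], I[6,7]^2.
μ_θ-semistable layers: μ^(1)=25; μ^(2)=18; μ^(3)=11; μ^(4)=-3; μ^(5)=-10; μ^(6)=-31

((0, 0, 1, 0, 0, 0, 0); (0, 0, 1, 1, 0, 0, 0); (0, 1, 0, 0, 0, 0, 2); (0, 0, 1, 1, 1, 1, 0); (2, 0, 0, 0, 0, 0, 0); (0, 0, 0, 0, 0, 2, 0))


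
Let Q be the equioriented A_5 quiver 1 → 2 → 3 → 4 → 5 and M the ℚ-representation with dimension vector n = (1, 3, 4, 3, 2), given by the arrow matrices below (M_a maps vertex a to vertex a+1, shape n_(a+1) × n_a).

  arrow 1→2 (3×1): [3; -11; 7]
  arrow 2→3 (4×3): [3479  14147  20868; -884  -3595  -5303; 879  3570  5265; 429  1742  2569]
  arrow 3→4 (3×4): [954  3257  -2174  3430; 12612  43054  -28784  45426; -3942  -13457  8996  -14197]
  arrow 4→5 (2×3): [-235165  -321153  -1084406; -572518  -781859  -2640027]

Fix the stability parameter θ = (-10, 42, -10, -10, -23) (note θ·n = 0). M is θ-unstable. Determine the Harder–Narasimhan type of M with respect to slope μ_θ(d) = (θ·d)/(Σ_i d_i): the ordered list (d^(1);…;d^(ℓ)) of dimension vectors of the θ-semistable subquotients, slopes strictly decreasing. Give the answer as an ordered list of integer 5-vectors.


Barcode: M ≅ I[1,3], I[2,5]^2, I[3,3], I[4,4]. HN layers by μ_θ (3 steps, strictly decreasing):
  μ^(1)=16; μ^(2)=-1/4; μ^(3)=-10

((0, 1, 1, 0, 0); (0, 2, 2, 2, 2); (1, 0, 1, 1, 0))


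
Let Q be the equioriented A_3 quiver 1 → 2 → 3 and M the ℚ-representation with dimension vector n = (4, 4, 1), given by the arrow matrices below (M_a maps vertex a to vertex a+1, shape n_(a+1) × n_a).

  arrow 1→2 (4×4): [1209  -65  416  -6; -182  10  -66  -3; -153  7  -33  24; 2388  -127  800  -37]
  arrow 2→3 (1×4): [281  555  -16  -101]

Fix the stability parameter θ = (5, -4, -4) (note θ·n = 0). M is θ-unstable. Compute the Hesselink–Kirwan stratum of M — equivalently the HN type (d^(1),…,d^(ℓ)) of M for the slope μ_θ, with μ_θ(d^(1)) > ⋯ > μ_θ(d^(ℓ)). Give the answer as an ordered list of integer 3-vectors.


Interval decomposition of M: I[1,2]^3, I[1,3].
HN type (ℓ=2): μ^(1)=1/2; μ^(2)=-1

((3, 3, 0); (1, 1, 1))


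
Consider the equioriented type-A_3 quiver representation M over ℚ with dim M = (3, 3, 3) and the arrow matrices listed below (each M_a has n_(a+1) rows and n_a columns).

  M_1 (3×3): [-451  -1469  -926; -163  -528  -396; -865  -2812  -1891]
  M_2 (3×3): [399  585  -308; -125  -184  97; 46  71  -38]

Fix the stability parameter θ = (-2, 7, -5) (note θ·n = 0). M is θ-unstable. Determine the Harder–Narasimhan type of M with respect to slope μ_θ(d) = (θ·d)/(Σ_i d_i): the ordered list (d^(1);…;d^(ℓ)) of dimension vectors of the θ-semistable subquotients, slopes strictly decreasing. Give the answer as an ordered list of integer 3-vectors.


Via rank(M_{q-1}∘⋯∘M_p): M ≅ I[1,3]^3.
μ_θ-semistable layers: μ^(1)=1; μ^(2)=-2

((0, 3, 3); (3, 0, 0))


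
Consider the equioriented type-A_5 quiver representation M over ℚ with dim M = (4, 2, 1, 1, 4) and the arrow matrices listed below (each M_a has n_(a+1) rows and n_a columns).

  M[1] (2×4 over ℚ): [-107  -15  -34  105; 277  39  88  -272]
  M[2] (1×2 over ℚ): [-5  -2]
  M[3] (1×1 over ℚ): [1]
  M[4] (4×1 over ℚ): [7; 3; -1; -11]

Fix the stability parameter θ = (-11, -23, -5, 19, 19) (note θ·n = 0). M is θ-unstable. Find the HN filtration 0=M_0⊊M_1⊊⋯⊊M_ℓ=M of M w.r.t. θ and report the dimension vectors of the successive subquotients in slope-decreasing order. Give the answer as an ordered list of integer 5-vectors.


Via rank(M_{q-1}∘⋯∘M_p): M ≅ I[1,1]^2, I[1,2], I[1,5], I[5,5]^3.
μ_θ-semistable layers: μ^(1)=19; μ^(2)=-5; μ^(3)=-11; μ^(4)=-17

((0, 0, 0, 1, 4); (0, 0, 1, 0, 0); (2, 0, 0, 0, 0); (2, 2, 0, 0, 0))


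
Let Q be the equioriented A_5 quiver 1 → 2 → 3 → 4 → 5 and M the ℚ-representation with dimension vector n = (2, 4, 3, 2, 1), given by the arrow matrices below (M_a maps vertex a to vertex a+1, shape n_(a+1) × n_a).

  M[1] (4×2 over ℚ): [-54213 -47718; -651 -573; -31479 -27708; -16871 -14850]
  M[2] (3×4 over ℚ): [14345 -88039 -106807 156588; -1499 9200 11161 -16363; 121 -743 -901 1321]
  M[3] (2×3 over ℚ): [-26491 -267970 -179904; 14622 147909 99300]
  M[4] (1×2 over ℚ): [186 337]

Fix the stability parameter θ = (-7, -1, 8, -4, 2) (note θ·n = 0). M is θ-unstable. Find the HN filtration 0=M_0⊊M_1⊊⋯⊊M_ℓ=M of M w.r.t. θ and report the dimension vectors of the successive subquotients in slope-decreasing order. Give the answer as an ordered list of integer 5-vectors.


Via rank(M_{q-1}∘⋯∘M_p): M ≅ I[1,4], I[1,5], I[2,2], I[2,3].
μ_θ-semistable layers: μ^(1)=8; μ^(2)=2; μ^(3)=-1; μ^(4)=-7

((0, 0, 1, 0, 0); (0, 0, 2, 2, 1); (0, 4, 0, 0, 0); (2, 0, 0, 0, 0))


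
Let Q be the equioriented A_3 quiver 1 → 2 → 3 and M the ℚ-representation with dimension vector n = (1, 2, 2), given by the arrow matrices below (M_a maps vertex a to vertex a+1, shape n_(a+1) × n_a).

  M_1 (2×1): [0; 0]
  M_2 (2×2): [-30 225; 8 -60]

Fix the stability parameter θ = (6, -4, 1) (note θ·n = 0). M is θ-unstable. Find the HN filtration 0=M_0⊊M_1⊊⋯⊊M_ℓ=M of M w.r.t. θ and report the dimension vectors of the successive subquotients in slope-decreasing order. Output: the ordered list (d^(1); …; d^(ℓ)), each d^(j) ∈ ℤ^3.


Barcode: M ≅ I[1,1], I[2,2], I[2,3], I[3,3]. HN layers by μ_θ (3 steps, strictly decreasing):
  μ^(1)=6; μ^(2)=1; μ^(3)=-4

((1, 0, 0); (0, 0, 2); (0, 2, 0))


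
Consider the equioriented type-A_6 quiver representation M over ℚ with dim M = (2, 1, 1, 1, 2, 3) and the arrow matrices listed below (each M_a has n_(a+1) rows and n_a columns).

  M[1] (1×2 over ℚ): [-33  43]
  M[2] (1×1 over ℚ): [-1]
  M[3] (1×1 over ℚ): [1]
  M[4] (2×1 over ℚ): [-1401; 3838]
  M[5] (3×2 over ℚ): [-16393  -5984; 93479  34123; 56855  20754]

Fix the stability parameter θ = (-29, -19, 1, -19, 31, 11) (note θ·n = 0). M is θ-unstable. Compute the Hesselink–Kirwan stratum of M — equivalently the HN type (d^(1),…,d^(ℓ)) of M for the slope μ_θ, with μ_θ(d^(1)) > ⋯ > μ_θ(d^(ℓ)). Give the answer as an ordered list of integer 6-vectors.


Interval decomposition of M: I[1,1], I[1,6], I[5,6], I[6,6].
HN type (ℓ=5): μ^(1)=21; μ^(2)=11; μ^(3)=-9; μ^(4)=-19; μ^(5)=-29

((0, 0, 0, 0, 2, 2); (0, 0, 0, 0, 0, 1); (0, 0, 1, 1, 0, 0); (0, 1, 0, 0, 0, 0); (2, 0, 0, 0, 0, 0))


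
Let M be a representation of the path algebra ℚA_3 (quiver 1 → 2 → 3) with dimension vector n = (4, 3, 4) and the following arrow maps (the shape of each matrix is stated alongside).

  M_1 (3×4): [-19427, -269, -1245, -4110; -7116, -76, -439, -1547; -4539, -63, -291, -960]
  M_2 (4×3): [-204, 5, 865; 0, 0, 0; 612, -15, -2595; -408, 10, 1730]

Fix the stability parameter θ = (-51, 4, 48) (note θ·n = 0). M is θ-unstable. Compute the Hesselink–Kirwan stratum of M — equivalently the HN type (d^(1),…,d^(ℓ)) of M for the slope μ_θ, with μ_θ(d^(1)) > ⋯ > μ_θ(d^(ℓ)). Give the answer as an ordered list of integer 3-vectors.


Interval decomposition of M: I[1,1], I[1,2]^2, I[1,3], I[3,3]^3.
HN type (ℓ=3): μ^(1)=48; μ^(2)=4; μ^(3)=-51

((0, 0, 4); (0, 3, 0); (4, 0, 0))


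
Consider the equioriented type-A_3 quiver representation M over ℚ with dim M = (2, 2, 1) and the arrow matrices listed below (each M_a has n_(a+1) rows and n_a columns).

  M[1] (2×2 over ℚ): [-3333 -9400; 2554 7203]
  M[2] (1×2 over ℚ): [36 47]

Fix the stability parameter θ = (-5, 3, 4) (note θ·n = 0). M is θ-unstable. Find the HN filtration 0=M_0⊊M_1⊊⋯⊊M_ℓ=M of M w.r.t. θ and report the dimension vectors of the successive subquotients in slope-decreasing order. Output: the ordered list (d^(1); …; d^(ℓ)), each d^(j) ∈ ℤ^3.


Interval decomposition of M: I[1,2], I[1,3].
HN type (ℓ=3): μ^(1)=4; μ^(2)=3; μ^(3)=-5

((0, 0, 1); (0, 2, 0); (2, 0, 0))


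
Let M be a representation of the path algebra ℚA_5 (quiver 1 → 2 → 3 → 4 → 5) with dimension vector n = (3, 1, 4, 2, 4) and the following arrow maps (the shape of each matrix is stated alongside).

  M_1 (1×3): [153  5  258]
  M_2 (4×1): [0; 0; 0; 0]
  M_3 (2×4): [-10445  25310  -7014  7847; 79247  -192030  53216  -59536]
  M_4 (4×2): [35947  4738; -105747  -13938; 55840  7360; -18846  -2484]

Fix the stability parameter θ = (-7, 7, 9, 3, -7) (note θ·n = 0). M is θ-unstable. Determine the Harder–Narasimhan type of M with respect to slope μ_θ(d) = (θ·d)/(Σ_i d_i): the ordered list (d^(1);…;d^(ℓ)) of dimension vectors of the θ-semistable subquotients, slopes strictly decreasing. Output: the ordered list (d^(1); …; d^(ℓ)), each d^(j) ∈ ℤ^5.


Via rank(M_{q-1}∘⋯∘M_p): M ≅ I[1,1]^2, I[1,2], I[3,3]^2, I[3,4], I[3,5], I[5,5]^3.
μ_θ-semistable layers: μ^(1)=9; μ^(2)=7; μ^(3)=6; μ^(4)=5/3; μ^(5)=-7

((0, 0, 2, 0, 0); (0, 1, 0, 0, 0); (0, 0, 1, 1, 0); (0, 0, 1, 1, 1); (3, 0, 0, 0, 3))


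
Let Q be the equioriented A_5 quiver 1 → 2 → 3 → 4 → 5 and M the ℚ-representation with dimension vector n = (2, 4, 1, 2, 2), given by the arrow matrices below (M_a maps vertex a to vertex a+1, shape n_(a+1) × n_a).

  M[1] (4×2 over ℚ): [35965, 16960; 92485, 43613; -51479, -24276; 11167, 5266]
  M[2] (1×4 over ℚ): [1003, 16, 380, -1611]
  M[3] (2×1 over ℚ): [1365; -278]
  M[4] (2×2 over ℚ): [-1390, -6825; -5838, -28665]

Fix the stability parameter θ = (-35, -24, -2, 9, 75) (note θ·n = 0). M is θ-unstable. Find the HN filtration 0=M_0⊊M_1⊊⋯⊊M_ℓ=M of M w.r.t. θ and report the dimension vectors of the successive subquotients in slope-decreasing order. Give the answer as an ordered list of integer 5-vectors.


Interval decomposition of M: I[1,2], I[1,4], I[2,2]^2, I[4,5], I[5,5].
HN type (ℓ=5): μ^(1)=75; μ^(2)=9; μ^(3)=-2; μ^(4)=-24; μ^(5)=-35

((0, 0, 0, 0, 2); (0, 0, 0, 2, 0); (0, 0, 1, 0, 0); (0, 4, 0, 0, 0); (2, 0, 0, 0, 0))


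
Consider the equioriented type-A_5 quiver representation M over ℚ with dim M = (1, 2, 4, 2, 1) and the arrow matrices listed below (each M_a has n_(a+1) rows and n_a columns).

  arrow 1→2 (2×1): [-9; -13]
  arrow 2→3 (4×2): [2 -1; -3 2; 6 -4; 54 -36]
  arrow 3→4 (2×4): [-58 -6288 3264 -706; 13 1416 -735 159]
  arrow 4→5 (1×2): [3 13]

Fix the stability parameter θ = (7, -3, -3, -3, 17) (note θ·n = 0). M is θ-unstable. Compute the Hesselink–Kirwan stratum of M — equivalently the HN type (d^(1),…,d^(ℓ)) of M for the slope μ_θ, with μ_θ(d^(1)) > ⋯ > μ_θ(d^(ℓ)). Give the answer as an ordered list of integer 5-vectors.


Via rank(M_{q-1}∘⋯∘M_p): M ≅ I[1,5], I[2,4], I[3,3]^2.
μ_θ-semistable layers: μ^(1)=17; μ^(2)=-1/2; μ^(3)=-3

((0, 0, 0, 0, 1); (1, 1, 1, 1, 0); (0, 1, 3, 1, 0))


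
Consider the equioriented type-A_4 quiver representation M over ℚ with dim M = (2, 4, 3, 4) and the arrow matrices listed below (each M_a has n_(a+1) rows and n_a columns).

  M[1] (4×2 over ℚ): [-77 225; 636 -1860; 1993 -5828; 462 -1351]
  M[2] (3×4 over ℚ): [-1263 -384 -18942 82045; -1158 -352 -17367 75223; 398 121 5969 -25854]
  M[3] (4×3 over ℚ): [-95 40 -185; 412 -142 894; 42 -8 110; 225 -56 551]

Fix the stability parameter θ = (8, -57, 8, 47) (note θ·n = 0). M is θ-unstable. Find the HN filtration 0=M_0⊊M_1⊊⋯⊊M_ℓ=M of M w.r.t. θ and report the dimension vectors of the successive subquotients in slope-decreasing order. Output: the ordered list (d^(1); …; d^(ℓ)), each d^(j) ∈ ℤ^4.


Barcode: M ≅ I[1,3], I[1,4], I[2,2], I[2,4], I[4,4]^2. HN layers by μ_θ (4 steps, strictly decreasing):
  μ^(1)=47; μ^(2)=8; μ^(3)=-49/2; μ^(4)=-57

((0, 0, 0, 4); (0, 0, 3, 0); (2, 2, 0, 0); (0, 2, 0, 0))


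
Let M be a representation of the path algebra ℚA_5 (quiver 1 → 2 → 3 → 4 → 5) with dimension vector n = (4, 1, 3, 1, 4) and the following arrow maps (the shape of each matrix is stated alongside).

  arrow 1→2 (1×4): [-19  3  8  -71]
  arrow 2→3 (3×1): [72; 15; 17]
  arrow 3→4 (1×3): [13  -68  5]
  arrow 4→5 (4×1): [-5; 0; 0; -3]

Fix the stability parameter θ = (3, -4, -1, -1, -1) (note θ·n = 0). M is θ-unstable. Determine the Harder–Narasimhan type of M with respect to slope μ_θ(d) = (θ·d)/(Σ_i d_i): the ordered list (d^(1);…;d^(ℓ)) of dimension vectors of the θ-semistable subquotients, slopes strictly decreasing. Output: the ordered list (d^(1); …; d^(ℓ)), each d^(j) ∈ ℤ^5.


Interval decomposition of M: I[1,1]^3, I[1,5], I[3,3]^2, I[5,5]^3.
HN type (ℓ=3): μ^(1)=3; μ^(2)=-4/5; μ^(3)=-1

((3, 0, 0, 0, 0); (1, 1, 1, 1, 1); (0, 0, 2, 0, 3))


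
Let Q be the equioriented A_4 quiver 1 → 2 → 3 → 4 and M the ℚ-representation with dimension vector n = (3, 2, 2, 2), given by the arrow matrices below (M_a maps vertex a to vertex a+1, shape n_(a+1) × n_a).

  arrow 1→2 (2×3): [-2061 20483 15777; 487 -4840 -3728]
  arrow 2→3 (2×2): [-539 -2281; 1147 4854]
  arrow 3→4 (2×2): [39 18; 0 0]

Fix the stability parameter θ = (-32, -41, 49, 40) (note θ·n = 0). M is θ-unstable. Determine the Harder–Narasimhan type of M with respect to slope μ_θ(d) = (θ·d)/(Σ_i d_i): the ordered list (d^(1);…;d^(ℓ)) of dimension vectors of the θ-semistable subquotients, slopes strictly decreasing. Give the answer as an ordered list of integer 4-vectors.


Via rank(M_{q-1}∘⋯∘M_p): M ≅ I[1,1], I[1,3], I[1,4], I[4,4].
μ_θ-semistable layers: μ^(1)=49; μ^(2)=89/2; μ^(3)=40; μ^(4)=-32; μ^(5)=-73/2

((0, 0, 1, 0); (0, 0, 1, 1); (0, 0, 0, 1); (1, 0, 0, 0); (2, 2, 0, 0))


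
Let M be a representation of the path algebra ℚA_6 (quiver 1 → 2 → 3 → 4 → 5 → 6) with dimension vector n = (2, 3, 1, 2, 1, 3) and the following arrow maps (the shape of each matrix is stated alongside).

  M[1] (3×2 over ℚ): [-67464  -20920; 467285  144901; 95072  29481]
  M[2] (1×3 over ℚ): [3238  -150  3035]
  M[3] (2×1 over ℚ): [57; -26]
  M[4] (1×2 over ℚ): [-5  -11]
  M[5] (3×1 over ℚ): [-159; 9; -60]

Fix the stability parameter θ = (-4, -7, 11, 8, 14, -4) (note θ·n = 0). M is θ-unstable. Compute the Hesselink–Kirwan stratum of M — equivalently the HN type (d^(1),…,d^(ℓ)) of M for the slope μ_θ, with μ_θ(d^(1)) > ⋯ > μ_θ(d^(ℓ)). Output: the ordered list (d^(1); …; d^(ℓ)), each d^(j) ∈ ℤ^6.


Interval decomposition of M: I[1,2], I[1,6], I[2,2], I[4,4], I[6,6]^2.
HN type (ℓ=5): μ^(1)=8; μ^(2)=29/4; μ^(3)=-4; μ^(4)=-11/2; μ^(5)=-7

((0, 0, 0, 1, 0, 0); (0, 0, 1, 1, 1, 1); (0, 0, 0, 0, 0, 2); (2, 2, 0, 0, 0, 0); (0, 1, 0, 0, 0, 0))


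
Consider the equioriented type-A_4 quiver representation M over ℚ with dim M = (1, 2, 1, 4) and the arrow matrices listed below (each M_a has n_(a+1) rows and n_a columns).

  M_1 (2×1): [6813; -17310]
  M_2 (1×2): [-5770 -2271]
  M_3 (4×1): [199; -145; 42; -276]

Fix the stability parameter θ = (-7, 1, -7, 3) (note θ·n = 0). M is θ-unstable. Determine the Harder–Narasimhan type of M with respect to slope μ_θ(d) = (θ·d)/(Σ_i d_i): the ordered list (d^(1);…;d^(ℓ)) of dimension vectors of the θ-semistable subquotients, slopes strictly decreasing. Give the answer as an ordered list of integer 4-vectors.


Via rank(M_{q-1}∘⋯∘M_p): M ≅ I[1,2], I[2,4], I[4,4]^3.
μ_θ-semistable layers: μ^(1)=3; μ^(2)=1; μ^(3)=-3; μ^(4)=-7

((0, 0, 0, 4); (0, 1, 0, 0); (0, 1, 1, 0); (1, 0, 0, 0))


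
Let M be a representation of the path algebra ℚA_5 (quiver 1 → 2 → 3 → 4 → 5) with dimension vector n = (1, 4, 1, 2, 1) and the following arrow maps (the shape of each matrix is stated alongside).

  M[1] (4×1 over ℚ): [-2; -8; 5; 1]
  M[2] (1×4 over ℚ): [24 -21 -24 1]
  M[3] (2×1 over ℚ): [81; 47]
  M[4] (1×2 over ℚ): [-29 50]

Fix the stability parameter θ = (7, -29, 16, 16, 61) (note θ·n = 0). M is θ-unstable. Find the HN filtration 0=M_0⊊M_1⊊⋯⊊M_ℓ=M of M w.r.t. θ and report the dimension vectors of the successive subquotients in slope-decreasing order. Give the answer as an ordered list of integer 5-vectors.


Barcode: M ≅ I[1,5], I[2,2]^3, I[4,4]. HN layers by μ_θ (4 steps, strictly decreasing):
  μ^(1)=61; μ^(2)=16; μ^(3)=-11; μ^(4)=-29

((0, 0, 0, 0, 1); (0, 0, 1, 2, 0); (1, 1, 0, 0, 0); (0, 3, 0, 0, 0))


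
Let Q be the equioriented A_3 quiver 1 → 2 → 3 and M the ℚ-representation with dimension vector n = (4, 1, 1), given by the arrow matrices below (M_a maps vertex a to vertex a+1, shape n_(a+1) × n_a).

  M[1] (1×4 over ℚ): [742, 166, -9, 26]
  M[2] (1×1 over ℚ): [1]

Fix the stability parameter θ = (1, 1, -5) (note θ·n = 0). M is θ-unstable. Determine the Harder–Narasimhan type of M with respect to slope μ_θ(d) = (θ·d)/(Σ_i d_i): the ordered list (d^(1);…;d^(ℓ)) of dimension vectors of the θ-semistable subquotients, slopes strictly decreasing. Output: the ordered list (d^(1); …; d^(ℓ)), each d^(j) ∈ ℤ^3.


Via rank(M_{q-1}∘⋯∘M_p): M ≅ I[1,1]^3, I[1,3].
μ_θ-semistable layers: μ^(1)=1; μ^(2)=-1

((3, 0, 0); (1, 1, 1))
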